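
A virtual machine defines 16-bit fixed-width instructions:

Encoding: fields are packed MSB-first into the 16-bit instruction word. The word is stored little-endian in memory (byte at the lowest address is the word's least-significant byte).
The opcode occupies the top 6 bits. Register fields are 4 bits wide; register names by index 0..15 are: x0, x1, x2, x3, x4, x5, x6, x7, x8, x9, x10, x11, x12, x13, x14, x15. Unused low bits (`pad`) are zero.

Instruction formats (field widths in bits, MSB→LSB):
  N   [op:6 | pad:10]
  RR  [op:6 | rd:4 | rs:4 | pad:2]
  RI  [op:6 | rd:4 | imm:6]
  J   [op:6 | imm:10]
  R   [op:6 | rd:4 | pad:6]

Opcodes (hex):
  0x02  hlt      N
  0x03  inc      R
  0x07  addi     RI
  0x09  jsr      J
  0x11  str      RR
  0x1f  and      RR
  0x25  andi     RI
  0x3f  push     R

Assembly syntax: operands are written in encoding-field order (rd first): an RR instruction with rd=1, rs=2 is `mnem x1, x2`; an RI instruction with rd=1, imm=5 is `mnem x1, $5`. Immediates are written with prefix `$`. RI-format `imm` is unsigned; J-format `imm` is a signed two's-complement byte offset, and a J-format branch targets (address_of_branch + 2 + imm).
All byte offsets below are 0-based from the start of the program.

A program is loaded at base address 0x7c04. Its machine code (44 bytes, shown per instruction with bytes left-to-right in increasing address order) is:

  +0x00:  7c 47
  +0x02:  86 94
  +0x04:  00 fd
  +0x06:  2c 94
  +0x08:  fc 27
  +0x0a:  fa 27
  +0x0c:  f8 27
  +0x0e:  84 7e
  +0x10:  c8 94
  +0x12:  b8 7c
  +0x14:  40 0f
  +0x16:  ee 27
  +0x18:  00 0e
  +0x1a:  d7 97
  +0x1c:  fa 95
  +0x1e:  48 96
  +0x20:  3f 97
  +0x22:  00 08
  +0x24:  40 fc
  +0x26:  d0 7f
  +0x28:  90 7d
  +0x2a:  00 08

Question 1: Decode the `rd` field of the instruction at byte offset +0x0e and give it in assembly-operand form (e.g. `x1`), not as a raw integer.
x10

@+0e  little-endian(84 7e) = 0x7e84
  op=0x7e84>>10=0x1f ⇒ and (RR)
  rd@[9:6]=0xa ⇒ x10
  rs@[5:2]=0x1 ⇒ x1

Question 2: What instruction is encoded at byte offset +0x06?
andi x0, $44

[06] 2c 94 → 0x942c
  opcode bits[15:10]=0x25: andi/RI
  rd: (w>>6)&0xf=0x0 → x0
  imm: (w>>0)&0x3f=0x2c → $44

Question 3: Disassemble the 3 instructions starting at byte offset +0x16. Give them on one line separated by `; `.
jsr $-18; inc x8; andi x15, $23

off 0x16: read ee 27 as little → 0x27ee
  top 6b → 0x9 → jsr [J]
  imm: (w>>0)&0x3ff=0x3ee (s10→-18) → $-18
off 0x18: read 00 0e as little → 0x0e00
  top 6b → 0x3 → inc [R]
  rd: (w>>6)&0xf=0x8 → x8
off 0x1a: read d7 97 as little → 0x97d7
  top 6b → 0x25 → andi [RI]
  rd: (w>>6)&0xf=0xf → x15
  imm: (w>>0)&0x3f=0x17 → $23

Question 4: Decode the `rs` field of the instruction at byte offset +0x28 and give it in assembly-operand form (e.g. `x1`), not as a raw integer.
off 0x28: read 90 7d as little → 0x7d90
  top 6b → 0x1f → and [RR]
  [9:6] rd=6 = x6
  [5:2] rs=4 = x4

x4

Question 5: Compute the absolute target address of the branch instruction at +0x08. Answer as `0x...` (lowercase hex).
@+08  little-endian(fc 27) = 0x27fc
  op=0x27fc>>10=0x9 ⇒ jsr (J)
  imm@[9:0]=0x3fc (s10→-4) ⇒ $-4
  target = base 0x7c04 + off 0x08 + 2 + imm -4 = 0x7c0a

0x7c0a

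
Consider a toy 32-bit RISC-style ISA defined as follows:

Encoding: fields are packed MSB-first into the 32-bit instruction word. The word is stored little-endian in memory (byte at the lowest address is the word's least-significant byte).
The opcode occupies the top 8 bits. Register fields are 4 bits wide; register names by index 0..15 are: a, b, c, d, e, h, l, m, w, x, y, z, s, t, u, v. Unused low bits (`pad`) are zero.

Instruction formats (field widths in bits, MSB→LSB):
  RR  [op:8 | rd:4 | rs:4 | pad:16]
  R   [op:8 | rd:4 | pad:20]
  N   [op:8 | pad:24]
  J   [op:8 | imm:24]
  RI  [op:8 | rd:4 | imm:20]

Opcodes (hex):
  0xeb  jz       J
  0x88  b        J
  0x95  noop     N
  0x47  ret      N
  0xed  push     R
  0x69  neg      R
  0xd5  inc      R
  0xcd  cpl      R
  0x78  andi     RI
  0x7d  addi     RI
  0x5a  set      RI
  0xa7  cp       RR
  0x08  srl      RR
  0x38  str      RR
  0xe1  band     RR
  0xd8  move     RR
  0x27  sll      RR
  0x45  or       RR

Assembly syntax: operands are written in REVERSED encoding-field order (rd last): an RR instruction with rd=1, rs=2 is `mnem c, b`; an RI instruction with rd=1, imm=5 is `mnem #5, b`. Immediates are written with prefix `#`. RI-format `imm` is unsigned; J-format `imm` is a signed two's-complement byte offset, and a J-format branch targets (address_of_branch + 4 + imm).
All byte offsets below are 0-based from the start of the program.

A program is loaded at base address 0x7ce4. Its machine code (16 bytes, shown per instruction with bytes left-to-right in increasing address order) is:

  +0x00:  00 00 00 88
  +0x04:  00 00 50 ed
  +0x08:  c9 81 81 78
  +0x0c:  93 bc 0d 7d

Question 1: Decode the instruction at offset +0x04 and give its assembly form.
@+04  little-endian(00 00 50 ed) = 0xed500000
  top 8b → 0xed → push [R]
  rd: (w>>20)&0xf=0x5 → h

push h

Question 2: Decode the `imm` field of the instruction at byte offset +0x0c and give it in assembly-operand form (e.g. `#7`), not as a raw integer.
#900243

+0x0c: 93 bc 0d 7d ⇒ word 0x7d0dbc93 (little)
  opcode bits[31:24]=0x7d: addi/RI
  rd: (w>>20)&0xf=0x0 → a
  imm: (w>>0)&0xfffff=0xdbc93 → #900243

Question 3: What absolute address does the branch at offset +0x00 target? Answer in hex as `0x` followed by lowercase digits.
off 0x00: read 00 00 00 88 as little → 0x88000000
  top 8b → 0x88 → b [J]
  imm: (w>>0)&0xffffff=0x0 → #0
  target = base 0x7ce4 + off 0x00 + 4 + imm 0 = 0x7ce8

0x7ce8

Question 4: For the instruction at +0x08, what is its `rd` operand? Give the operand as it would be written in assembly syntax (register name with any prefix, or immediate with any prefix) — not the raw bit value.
+0x08: c9 81 81 78 ⇒ word 0x788181c9 (little)
  top 8b → 0x78 → andi [RI]
  [23:20] rd=8 = w
  [19:0] imm=98761 = #98761

w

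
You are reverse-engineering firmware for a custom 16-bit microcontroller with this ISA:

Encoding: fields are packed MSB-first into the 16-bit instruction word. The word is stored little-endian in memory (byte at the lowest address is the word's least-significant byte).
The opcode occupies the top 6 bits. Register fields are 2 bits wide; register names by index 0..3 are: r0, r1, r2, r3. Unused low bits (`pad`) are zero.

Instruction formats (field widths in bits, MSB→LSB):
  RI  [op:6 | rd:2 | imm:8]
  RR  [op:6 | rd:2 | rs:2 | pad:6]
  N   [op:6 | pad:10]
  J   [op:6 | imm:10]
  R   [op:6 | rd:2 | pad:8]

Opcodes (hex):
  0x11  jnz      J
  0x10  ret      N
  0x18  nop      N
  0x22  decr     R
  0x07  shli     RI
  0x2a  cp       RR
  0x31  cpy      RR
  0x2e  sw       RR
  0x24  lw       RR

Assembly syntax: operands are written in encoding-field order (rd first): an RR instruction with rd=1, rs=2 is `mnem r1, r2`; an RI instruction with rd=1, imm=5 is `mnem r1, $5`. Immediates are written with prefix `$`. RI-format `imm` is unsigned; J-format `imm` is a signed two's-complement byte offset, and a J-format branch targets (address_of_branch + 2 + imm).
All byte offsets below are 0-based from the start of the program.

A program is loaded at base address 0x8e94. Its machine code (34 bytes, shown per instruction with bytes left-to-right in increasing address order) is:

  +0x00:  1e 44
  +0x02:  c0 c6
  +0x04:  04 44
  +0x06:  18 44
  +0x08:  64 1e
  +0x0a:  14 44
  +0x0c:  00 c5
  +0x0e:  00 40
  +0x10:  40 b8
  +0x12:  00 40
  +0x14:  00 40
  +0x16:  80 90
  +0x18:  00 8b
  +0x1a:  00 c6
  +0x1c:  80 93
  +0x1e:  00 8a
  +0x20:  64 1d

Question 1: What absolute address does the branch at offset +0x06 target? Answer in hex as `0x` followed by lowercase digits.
0x8eb4

@+06  little-endian(18 44) = 0x4418
  opcode bits[15:10]=0x11: jnz/J
  [9:0] imm=24 = $24
  target = base 0x8e94 + off 0x06 + 2 + imm 24 = 0x8eb4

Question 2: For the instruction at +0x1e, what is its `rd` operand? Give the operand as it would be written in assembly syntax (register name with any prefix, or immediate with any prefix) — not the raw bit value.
r2

+0x1e: 00 8a ⇒ word 0x8a00 (little)
  top 6b → 0x22 → decr [R]
  [9:8] rd=2 = r2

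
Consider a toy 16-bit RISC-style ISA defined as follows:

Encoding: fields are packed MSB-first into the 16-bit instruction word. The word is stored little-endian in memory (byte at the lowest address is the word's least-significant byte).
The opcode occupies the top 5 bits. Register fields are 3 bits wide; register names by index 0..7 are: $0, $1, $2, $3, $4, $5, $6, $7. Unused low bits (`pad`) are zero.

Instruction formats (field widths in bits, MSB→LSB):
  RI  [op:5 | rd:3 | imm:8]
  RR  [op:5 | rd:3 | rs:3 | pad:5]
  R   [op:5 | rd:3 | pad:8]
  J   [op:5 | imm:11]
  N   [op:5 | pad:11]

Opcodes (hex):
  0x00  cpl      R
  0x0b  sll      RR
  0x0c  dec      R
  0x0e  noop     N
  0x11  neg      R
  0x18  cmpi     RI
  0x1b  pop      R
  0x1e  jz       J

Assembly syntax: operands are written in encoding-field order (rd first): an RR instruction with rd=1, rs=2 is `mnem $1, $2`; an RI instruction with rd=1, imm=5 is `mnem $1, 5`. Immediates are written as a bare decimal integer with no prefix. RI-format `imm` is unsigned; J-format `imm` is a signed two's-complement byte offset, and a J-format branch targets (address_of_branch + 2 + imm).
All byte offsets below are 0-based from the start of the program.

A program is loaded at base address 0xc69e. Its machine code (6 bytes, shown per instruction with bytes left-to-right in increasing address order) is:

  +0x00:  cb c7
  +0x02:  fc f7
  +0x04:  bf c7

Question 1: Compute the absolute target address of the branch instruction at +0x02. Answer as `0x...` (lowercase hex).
+0x02: fc f7 ⇒ word 0xf7fc (little)
  op=0xf7fc>>11=0x1e ⇒ jz (J)
  imm@[10:0]=0x7fc (s11→-4) ⇒ -4
  target = base 0xc69e + off 0x02 + 2 + imm -4 = 0xc69e

0xc69e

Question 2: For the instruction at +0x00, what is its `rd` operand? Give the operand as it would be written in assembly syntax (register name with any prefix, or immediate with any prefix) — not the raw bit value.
@+00  little-endian(cb c7) = 0xc7cb
  top 5b → 0x18 → cmpi [RI]
  rd@[10:8]=0x7 ⇒ $7
  imm@[7:0]=0xcb ⇒ 203

$7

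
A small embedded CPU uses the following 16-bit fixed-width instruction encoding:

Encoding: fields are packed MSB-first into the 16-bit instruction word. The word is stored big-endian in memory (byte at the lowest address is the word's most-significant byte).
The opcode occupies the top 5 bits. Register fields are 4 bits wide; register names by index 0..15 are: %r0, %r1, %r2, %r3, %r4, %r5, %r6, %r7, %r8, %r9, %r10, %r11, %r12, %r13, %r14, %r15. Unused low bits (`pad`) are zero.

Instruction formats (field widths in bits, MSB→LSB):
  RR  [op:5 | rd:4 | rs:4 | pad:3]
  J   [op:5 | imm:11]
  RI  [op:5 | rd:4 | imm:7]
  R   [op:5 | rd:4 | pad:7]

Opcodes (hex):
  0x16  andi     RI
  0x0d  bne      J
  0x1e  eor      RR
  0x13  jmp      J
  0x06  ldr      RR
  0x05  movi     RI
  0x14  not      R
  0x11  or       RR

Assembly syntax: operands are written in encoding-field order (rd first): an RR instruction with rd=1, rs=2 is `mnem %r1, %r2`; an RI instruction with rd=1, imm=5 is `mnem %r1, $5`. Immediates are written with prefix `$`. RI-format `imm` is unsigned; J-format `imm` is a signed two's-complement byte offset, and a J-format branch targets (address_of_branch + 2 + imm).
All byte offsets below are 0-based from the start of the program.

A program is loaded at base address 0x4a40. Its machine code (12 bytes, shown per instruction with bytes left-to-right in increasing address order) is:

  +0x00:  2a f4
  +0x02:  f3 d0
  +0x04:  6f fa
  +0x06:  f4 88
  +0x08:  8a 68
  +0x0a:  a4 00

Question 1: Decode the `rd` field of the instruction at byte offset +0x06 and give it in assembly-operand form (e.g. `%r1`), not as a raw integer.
%r9

@+06  big-endian(f4 88) = 0xf488
  opcode bits[15:11]=0x1e: eor/RR
  rd: (w>>7)&0xf=0x9 → %r9
  rs: (w>>3)&0xf=0x1 → %r1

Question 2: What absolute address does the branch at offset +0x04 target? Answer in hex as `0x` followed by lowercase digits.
off 0x04: read 6f fa as big → 0x6ffa
  top 5b → 0xd → bne [J]
  imm@[10:0]=0x7fa (s11→-6) ⇒ $-6
  target = base 0x4a40 + off 0x04 + 2 + imm -6 = 0x4a40

0x4a40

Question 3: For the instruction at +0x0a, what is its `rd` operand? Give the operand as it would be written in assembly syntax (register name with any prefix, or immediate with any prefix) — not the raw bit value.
%r8

off 0x0a: read a4 00 as big → 0xa400
  op=0xa400>>11=0x14 ⇒ not (R)
  rd: (w>>7)&0xf=0x8 → %r8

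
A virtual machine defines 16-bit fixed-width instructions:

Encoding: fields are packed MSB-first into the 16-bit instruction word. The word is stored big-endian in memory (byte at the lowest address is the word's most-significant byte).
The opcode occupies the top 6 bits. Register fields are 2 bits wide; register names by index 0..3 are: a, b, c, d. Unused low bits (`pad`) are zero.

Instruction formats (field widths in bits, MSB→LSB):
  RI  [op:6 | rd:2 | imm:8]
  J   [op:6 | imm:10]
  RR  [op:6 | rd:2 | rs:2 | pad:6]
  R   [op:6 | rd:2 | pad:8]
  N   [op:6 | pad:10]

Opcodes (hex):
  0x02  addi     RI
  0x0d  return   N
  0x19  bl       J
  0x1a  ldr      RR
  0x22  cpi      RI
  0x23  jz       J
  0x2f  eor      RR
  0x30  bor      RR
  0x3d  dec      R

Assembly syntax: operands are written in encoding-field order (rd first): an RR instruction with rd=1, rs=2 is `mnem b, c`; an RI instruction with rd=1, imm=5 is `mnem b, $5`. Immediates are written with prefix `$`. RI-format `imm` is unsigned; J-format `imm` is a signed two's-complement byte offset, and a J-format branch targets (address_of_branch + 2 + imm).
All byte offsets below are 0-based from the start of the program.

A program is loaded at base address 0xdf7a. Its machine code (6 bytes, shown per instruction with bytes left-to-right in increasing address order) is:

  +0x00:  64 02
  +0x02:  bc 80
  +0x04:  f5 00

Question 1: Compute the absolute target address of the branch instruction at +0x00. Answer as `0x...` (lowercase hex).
0xdf7e

off 0x00: read 64 02 as big → 0x6402
  top 6b → 0x19 → bl [J]
  imm: (w>>0)&0x3ff=0x2 → $2
  target = base 0xdf7a + off 0x00 + 2 + imm 2 = 0xdf7e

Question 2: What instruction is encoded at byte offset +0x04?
dec b

+0x04: f5 00 ⇒ word 0xf500 (big)
  top 6b → 0x3d → dec [R]
  rd@[9:8]=0x1 ⇒ b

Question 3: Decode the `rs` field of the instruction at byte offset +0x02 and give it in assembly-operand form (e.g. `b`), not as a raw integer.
c

[02] bc 80 → 0xbc80
  op=0xbc80>>10=0x2f ⇒ eor (RR)
  rd@[9:8]=0x0 ⇒ a
  rs@[7:6]=0x2 ⇒ c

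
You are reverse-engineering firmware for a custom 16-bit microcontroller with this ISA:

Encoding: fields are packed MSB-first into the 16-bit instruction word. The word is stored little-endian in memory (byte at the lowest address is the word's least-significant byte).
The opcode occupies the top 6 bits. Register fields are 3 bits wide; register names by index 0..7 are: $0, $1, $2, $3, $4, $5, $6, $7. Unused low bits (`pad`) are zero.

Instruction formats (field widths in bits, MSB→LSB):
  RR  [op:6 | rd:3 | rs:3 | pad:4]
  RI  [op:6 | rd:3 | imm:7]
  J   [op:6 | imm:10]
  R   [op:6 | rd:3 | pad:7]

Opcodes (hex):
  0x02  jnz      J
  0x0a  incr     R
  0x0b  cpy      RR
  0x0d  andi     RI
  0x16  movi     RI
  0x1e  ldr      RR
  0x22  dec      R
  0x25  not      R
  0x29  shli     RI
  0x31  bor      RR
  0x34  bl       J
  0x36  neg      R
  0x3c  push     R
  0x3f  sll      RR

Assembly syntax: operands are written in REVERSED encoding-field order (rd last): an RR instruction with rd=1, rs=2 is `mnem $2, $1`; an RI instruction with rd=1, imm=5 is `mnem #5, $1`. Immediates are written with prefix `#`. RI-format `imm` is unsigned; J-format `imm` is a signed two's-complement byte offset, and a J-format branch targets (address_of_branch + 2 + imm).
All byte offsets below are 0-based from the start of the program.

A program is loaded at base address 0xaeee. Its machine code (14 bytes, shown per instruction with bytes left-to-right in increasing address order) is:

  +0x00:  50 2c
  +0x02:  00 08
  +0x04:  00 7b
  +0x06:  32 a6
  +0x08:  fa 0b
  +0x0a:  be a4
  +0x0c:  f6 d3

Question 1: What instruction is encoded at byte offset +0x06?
shli #50, $4

[06] 32 a6 → 0xa632
  op=0xa632>>10=0x29 ⇒ shli (RI)
  rd: (w>>7)&0x7=0x4 → $4
  imm: (w>>0)&0x7f=0x32 → #50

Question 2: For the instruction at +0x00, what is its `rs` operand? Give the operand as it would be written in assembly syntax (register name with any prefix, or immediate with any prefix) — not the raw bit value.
$5

[00] 50 2c → 0x2c50
  top 6b → 0xb → cpy [RR]
  rd: (w>>7)&0x7=0x0 → $0
  rs: (w>>4)&0x7=0x5 → $5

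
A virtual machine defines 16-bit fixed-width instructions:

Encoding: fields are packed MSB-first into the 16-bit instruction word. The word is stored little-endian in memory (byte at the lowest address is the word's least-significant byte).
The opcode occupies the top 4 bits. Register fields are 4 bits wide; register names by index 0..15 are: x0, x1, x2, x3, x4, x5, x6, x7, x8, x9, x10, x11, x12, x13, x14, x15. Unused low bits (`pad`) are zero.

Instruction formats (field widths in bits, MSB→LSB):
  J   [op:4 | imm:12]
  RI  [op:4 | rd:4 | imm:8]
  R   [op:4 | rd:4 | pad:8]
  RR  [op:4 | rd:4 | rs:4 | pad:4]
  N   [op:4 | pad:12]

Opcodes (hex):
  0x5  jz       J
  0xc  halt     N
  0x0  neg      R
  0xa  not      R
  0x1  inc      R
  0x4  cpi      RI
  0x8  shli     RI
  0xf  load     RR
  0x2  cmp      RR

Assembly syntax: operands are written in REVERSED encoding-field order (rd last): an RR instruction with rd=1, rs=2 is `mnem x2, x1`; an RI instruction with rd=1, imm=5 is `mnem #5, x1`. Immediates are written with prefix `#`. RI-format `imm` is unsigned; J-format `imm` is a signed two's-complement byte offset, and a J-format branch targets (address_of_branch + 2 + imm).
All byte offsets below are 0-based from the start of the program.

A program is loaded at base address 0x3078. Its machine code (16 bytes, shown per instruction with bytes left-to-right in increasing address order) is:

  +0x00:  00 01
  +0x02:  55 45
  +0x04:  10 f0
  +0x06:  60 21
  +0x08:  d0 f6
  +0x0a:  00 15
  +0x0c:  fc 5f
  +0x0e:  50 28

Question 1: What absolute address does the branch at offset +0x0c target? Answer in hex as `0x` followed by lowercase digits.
0x3082

+0x0c: fc 5f ⇒ word 0x5ffc (little)
  op=0x5ffc>>12=0x5 ⇒ jz (J)
  imm@[11:0]=0xffc (s12→-4) ⇒ #-4
  target = base 0x3078 + off 0x0c + 2 + imm -4 = 0x3082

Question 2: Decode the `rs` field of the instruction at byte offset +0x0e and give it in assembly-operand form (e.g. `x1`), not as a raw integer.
[0e] 50 28 → 0x2850
  op=0x2850>>12=0x2 ⇒ cmp (RR)
  [11:8] rd=8 = x8
  [7:4] rs=5 = x5

x5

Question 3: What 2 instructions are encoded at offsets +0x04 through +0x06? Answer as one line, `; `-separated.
[04] 10 f0 → 0xf010
  op=0xf010>>12=0xf ⇒ load (RR)
  rd@[11:8]=0x0 ⇒ x0
  rs@[7:4]=0x1 ⇒ x1
[06] 60 21 → 0x2160
  op=0x2160>>12=0x2 ⇒ cmp (RR)
  rd@[11:8]=0x1 ⇒ x1
  rs@[7:4]=0x6 ⇒ x6

load x1, x0; cmp x6, x1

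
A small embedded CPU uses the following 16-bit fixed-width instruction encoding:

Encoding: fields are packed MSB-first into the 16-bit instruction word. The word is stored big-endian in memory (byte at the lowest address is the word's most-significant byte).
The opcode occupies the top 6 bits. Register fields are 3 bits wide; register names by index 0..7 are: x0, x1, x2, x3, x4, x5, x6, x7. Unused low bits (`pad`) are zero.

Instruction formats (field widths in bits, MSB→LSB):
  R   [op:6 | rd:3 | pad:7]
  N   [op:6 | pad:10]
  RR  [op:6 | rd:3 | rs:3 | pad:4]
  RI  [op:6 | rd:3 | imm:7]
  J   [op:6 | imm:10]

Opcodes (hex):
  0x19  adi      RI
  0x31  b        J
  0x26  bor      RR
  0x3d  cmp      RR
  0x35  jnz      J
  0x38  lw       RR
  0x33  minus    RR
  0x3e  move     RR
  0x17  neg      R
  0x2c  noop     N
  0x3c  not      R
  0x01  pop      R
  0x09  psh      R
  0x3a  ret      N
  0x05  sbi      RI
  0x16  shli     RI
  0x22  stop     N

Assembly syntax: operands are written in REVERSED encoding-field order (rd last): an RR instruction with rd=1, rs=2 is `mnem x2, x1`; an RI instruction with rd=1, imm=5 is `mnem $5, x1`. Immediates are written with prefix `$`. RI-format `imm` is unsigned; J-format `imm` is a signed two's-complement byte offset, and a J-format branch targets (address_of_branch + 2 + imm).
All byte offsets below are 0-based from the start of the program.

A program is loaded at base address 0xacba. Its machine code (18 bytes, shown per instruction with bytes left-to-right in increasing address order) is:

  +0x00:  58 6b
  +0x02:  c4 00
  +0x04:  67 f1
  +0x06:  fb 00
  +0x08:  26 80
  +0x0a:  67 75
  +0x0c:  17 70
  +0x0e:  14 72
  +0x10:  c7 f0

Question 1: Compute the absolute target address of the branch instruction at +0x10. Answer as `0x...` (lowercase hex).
0xacbc

[10] c7 f0 → 0xc7f0
  opcode bits[15:10]=0x31: b/J
  [9:0] imm=1008 (s10→-16) = $-16
  target = base 0xacba + off 0x10 + 2 + imm -16 = 0xacbc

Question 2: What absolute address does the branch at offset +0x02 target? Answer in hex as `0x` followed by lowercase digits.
[02] c4 00 → 0xc400
  top 6b → 0x31 → b [J]
  imm@[9:0]=0x0 ⇒ $0
  target = base 0xacba + off 0x02 + 2 + imm 0 = 0xacbe

0xacbe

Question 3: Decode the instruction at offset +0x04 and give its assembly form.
adi $113, x7

[04] 67 f1 → 0x67f1
  op=0x67f1>>10=0x19 ⇒ adi (RI)
  rd@[9:7]=0x7 ⇒ x7
  imm@[6:0]=0x71 ⇒ $113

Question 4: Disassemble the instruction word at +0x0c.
sbi $112, x6

+0x0c: 17 70 ⇒ word 0x1770 (big)
  opcode bits[15:10]=0x5: sbi/RI
  [9:7] rd=6 = x6
  [6:0] imm=112 = $112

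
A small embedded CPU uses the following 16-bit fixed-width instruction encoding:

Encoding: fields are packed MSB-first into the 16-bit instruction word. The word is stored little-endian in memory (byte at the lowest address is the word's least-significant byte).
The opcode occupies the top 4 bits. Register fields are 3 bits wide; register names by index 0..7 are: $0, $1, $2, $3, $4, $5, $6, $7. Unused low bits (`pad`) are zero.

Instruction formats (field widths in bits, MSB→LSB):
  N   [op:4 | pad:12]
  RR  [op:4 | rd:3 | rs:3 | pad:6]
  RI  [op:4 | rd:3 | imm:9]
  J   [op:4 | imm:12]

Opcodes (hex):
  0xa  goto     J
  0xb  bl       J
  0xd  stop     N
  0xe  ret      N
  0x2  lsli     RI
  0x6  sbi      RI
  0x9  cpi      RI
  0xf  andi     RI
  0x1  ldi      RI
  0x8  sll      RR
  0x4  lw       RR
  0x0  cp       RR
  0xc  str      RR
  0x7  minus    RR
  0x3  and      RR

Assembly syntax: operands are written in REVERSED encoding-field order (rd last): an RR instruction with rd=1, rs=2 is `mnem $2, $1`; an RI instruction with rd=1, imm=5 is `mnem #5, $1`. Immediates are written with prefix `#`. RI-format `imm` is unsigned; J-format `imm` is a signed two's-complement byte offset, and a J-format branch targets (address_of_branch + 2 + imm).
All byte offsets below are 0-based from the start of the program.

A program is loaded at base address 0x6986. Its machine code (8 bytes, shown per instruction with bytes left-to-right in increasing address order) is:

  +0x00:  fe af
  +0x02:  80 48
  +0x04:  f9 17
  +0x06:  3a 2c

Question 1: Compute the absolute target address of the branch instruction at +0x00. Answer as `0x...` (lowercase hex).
0x6986

@+00  little-endian(fe af) = 0xaffe
  op=0xaffe>>12=0xa ⇒ goto (J)
  imm: (w>>0)&0xfff=0xffe (s12→-2) → #-2
  target = base 0x6986 + off 0x00 + 2 + imm -2 = 0x6986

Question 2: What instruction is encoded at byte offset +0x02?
lw $2, $4

[02] 80 48 → 0x4880
  opcode bits[15:12]=0x4: lw/RR
  rd: (w>>9)&0x7=0x4 → $4
  rs: (w>>6)&0x7=0x2 → $2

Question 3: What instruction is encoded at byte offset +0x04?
off 0x04: read f9 17 as little → 0x17f9
  opcode bits[15:12]=0x1: ldi/RI
  rd@[11:9]=0x3 ⇒ $3
  imm@[8:0]=0x1f9 ⇒ #505

ldi #505, $3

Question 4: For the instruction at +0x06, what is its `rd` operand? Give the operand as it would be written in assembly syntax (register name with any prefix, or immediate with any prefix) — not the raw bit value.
$6

[06] 3a 2c → 0x2c3a
  opcode bits[15:12]=0x2: lsli/RI
  [11:9] rd=6 = $6
  [8:0] imm=58 = #58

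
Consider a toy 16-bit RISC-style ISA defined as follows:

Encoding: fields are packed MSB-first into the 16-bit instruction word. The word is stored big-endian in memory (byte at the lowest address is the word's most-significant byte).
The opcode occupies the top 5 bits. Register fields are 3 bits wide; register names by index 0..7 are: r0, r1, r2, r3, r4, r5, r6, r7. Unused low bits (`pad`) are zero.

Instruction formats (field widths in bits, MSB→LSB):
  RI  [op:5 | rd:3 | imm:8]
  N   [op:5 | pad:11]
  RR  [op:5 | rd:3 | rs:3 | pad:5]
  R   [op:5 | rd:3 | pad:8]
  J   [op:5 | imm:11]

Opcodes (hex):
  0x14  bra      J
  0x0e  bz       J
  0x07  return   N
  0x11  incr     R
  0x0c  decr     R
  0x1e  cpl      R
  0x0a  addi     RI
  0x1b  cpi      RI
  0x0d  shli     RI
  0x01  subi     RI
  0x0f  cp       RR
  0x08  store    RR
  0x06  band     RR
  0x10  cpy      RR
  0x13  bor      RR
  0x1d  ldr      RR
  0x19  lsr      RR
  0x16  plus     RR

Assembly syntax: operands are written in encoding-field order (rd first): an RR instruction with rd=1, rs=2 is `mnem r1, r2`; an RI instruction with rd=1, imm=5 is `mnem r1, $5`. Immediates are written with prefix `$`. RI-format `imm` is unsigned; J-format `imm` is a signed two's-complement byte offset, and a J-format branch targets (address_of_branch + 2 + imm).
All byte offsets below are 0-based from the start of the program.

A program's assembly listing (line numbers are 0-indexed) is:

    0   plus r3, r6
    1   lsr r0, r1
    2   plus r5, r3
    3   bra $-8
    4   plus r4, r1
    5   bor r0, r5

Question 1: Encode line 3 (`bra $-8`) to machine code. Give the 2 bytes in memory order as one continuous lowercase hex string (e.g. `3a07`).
a7f8

3. bra fields op=0x14:5|imm=-8:11 → word a7f8h → a7 f8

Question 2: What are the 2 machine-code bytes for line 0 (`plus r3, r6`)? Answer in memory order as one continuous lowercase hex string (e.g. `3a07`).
b3c0

line 0 (plus): pack op=0x16:5|rd=3:3|rs=6:3|pad=0:5 = 0xb3c0; big→ b3 c0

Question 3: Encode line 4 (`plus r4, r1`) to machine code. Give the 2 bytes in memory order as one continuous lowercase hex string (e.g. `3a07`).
b420

line 4 (plus): pack op=0x16:5|rd=4:3|rs=1:3|pad=0:5 = 0xb420; big→ b4 20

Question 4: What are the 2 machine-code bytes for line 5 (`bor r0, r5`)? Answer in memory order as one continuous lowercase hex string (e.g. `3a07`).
5. bor fields op=0x13:5|rd=0:3|rs=5:3|pad=0:5 → word 98a0h → 98 a0

98a0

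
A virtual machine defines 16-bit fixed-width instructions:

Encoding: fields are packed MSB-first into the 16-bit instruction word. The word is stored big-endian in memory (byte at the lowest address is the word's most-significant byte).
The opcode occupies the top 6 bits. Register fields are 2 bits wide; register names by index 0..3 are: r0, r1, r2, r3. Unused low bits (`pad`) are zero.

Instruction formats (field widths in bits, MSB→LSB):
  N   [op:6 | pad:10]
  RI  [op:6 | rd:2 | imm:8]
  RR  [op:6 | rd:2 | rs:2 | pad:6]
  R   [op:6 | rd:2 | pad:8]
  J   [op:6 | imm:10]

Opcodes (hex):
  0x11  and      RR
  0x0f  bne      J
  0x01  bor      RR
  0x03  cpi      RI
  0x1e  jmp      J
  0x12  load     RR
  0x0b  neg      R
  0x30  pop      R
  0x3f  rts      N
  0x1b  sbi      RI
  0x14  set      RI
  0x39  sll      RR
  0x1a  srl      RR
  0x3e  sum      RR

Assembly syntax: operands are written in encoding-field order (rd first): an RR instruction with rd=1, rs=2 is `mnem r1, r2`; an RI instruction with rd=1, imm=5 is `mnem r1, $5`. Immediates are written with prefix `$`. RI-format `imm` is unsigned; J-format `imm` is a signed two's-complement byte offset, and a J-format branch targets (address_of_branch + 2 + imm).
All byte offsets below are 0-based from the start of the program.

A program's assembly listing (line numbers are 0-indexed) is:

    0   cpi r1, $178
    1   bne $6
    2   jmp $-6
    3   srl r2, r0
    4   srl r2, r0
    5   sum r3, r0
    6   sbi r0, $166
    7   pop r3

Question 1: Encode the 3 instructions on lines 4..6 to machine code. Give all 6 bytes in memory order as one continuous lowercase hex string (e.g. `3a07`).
line 4 (srl): pack op=0x1a:6|rd=2:2|rs=0:2|pad=0:6 = 0x6a00; big→ 6a 00
line 5 (sum): pack op=0x3e:6|rd=3:2|rs=0:2|pad=0:6 = 0xfb00; big→ fb 00
line 6 (sbi): pack op=0x1b:6|rd=0:2|imm=166:8 = 0x6ca6; big→ 6c a6

6a00fb006ca6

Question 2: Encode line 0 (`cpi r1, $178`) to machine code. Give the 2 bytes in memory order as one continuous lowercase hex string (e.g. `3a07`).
0db2

line 0 (cpi): pack op=0x3:6|rd=1:2|imm=178:8 = 0x0db2; big→ 0d b2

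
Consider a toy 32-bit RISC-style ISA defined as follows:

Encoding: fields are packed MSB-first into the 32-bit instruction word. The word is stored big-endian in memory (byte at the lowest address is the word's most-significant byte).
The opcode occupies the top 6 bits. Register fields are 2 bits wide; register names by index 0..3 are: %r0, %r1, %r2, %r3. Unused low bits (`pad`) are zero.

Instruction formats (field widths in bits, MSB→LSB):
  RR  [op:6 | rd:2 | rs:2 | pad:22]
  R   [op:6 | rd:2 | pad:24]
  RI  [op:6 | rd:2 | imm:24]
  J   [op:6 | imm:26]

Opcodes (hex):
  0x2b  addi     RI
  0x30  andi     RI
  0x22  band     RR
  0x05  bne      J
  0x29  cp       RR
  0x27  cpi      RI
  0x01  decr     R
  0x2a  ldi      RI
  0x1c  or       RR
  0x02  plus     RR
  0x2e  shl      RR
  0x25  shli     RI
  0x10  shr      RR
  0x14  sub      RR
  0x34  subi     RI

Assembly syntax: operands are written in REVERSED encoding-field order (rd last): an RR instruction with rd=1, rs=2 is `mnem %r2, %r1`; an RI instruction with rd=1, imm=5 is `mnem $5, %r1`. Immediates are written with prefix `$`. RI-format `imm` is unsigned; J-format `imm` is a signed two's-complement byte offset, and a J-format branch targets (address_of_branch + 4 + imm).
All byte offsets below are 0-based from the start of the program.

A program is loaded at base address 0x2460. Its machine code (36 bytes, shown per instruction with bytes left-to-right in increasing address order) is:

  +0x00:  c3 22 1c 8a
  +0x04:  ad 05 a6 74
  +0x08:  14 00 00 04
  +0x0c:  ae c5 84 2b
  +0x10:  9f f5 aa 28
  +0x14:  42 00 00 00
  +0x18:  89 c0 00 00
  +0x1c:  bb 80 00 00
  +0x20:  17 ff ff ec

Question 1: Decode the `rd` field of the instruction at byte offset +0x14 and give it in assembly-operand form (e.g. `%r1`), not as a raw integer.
@+14  big-endian(42 00 00 00) = 0x42000000
  opcode bits[31:26]=0x10: shr/RR
  rd: (w>>24)&0x3=0x2 → %r2
  rs: (w>>22)&0x3=0x0 → %r0

%r2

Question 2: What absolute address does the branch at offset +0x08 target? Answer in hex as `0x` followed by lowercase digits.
[08] 14 00 00 04 → 0x14000004
  opcode bits[31:26]=0x5: bne/J
  [25:0] imm=4 = $4
  target = base 0x2460 + off 0x08 + 4 + imm 4 = 0x2470

0x2470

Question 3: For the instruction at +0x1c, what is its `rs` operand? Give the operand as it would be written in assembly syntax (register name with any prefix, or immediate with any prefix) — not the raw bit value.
%r2

@+1c  big-endian(bb 80 00 00) = 0xbb800000
  op=0xbb800000>>26=0x2e ⇒ shl (RR)
  rd: (w>>24)&0x3=0x3 → %r3
  rs: (w>>22)&0x3=0x2 → %r2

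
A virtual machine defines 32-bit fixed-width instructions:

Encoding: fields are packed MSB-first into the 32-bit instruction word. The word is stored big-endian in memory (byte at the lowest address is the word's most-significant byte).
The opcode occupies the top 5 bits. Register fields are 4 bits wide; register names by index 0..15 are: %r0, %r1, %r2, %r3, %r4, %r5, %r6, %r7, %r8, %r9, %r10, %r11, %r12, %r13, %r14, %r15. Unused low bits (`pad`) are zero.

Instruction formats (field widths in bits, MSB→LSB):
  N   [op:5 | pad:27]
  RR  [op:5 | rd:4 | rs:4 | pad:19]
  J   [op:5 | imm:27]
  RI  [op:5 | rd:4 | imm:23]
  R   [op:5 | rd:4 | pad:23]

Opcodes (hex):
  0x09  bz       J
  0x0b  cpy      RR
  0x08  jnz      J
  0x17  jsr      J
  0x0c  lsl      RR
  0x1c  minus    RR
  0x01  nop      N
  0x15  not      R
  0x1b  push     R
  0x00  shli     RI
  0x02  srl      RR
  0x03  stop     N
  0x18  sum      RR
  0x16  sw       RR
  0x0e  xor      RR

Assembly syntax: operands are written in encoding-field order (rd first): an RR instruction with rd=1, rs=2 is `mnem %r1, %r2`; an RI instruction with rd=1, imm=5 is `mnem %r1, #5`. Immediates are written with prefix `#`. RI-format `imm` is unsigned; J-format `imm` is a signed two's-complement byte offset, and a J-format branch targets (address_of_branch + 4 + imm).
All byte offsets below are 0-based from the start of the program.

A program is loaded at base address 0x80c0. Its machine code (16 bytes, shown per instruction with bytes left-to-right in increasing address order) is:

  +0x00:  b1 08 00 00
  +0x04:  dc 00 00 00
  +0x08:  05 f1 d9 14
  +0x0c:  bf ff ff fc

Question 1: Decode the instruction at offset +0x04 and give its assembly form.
push %r8

@+04  big-endian(dc 00 00 00) = 0xdc000000
  op=0xdc000000>>27=0x1b ⇒ push (R)
  rd@[26:23]=0x8 ⇒ %r8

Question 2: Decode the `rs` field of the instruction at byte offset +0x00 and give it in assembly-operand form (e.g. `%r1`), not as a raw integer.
%r1

+0x00: b1 08 00 00 ⇒ word 0xb1080000 (big)
  top 5b → 0x16 → sw [RR]
  rd: (w>>23)&0xf=0x2 → %r2
  rs: (w>>19)&0xf=0x1 → %r1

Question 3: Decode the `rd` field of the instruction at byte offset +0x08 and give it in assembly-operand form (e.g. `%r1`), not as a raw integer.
+0x08: 05 f1 d9 14 ⇒ word 0x05f1d914 (big)
  op=0x05f1d914>>27=0x0 ⇒ shli (RI)
  rd@[26:23]=0xb ⇒ %r11
  imm@[22:0]=0x71d914 ⇒ #7461140

%r11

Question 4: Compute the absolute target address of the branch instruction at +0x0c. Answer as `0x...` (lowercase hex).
@+0c  big-endian(bf ff ff fc) = 0xbffffffc
  top 5b → 0x17 → jsr [J]
  imm@[26:0]=0x7fffffc (s27→-4) ⇒ #-4
  target = base 0x80c0 + off 0x0c + 4 + imm -4 = 0x80cc

0x80cc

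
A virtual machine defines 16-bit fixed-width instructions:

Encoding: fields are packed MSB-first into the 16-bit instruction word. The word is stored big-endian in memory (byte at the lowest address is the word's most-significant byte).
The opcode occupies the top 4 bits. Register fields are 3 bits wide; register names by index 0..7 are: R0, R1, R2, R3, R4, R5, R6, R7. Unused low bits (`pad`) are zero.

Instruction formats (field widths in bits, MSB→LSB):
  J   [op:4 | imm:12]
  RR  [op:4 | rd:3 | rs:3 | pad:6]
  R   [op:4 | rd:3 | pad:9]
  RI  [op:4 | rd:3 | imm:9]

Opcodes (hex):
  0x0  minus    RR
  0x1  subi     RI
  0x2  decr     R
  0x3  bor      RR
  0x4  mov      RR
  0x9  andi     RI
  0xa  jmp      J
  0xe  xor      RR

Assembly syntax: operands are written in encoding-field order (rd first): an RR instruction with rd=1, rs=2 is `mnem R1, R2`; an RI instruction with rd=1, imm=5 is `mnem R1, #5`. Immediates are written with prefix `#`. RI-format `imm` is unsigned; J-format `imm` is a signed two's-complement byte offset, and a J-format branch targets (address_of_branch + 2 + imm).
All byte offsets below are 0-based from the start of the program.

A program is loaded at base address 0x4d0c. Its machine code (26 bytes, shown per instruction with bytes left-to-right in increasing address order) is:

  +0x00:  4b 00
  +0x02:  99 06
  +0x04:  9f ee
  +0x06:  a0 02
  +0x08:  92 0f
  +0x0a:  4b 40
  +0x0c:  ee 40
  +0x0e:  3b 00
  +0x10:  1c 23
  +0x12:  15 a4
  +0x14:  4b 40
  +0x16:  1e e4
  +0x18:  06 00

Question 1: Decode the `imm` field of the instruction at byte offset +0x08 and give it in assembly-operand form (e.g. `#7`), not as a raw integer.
#15

@+08  big-endian(92 0f) = 0x920f
  opcode bits[15:12]=0x9: andi/RI
  rd@[11:9]=0x1 ⇒ R1
  imm@[8:0]=0xf ⇒ #15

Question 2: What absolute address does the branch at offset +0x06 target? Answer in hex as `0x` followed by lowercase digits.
off 0x06: read a0 02 as big → 0xa002
  op=0xa002>>12=0xa ⇒ jmp (J)
  imm: (w>>0)&0xfff=0x2 → #2
  target = base 0x4d0c + off 0x06 + 2 + imm 2 = 0x4d16

0x4d16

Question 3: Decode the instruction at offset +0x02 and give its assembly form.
andi R4, #262

off 0x02: read 99 06 as big → 0x9906
  top 4b → 0x9 → andi [RI]
  rd@[11:9]=0x4 ⇒ R4
  imm@[8:0]=0x106 ⇒ #262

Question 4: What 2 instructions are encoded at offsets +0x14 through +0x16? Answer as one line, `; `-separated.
mov R5, R5; subi R7, #228

+0x14: 4b 40 ⇒ word 0x4b40 (big)
  opcode bits[15:12]=0x4: mov/RR
  rd@[11:9]=0x5 ⇒ R5
  rs@[8:6]=0x5 ⇒ R5
+0x16: 1e e4 ⇒ word 0x1ee4 (big)
  opcode bits[15:12]=0x1: subi/RI
  rd@[11:9]=0x7 ⇒ R7
  imm@[8:0]=0xe4 ⇒ #228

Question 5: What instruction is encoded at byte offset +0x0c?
[0c] ee 40 → 0xee40
  top 4b → 0xe → xor [RR]
  rd: (w>>9)&0x7=0x7 → R7
  rs: (w>>6)&0x7=0x1 → R1

xor R7, R1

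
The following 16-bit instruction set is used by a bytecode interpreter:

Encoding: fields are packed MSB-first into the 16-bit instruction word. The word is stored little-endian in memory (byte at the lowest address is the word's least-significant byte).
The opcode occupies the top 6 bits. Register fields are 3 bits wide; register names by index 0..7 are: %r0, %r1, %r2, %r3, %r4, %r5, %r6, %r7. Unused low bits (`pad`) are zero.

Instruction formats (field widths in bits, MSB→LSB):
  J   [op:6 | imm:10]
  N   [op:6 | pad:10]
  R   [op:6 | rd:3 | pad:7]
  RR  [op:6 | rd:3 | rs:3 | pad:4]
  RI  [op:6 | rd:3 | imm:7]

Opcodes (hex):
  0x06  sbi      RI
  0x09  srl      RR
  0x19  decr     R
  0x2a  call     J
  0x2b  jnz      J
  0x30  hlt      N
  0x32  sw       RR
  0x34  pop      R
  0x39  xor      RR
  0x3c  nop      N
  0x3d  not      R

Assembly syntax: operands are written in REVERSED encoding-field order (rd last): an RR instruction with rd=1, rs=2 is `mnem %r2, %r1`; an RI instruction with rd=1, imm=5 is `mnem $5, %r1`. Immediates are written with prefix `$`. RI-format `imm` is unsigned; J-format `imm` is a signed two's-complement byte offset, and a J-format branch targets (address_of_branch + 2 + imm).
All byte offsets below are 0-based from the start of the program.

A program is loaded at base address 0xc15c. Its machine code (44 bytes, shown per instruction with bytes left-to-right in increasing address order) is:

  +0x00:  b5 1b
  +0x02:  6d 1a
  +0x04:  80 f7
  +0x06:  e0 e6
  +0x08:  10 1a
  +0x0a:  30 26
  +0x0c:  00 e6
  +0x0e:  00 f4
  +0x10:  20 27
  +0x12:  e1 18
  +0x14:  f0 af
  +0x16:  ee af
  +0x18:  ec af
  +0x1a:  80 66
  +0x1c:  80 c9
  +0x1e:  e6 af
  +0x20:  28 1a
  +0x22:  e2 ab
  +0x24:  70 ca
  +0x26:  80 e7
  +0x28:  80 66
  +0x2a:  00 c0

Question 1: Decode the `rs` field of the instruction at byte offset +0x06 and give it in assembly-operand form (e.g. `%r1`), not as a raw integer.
@+06  little-endian(e0 e6) = 0xe6e0
  top 6b → 0x39 → xor [RR]
  [9:7] rd=5 = %r5
  [6:4] rs=6 = %r6

%r6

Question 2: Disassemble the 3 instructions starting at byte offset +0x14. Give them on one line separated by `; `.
jnz $-16; jnz $-18; jnz $-20

@+14  little-endian(f0 af) = 0xaff0
  opcode bits[15:10]=0x2b: jnz/J
  [9:0] imm=1008 (s10→-16) = $-16
@+16  little-endian(ee af) = 0xafee
  opcode bits[15:10]=0x2b: jnz/J
  [9:0] imm=1006 (s10→-18) = $-18
@+18  little-endian(ec af) = 0xafec
  opcode bits[15:10]=0x2b: jnz/J
  [9:0] imm=1004 (s10→-20) = $-20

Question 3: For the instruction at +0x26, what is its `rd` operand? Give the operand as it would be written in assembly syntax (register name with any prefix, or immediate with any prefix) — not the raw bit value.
%r7

off 0x26: read 80 e7 as little → 0xe780
  opcode bits[15:10]=0x39: xor/RR
  [9:7] rd=7 = %r7
  [6:4] rs=0 = %r0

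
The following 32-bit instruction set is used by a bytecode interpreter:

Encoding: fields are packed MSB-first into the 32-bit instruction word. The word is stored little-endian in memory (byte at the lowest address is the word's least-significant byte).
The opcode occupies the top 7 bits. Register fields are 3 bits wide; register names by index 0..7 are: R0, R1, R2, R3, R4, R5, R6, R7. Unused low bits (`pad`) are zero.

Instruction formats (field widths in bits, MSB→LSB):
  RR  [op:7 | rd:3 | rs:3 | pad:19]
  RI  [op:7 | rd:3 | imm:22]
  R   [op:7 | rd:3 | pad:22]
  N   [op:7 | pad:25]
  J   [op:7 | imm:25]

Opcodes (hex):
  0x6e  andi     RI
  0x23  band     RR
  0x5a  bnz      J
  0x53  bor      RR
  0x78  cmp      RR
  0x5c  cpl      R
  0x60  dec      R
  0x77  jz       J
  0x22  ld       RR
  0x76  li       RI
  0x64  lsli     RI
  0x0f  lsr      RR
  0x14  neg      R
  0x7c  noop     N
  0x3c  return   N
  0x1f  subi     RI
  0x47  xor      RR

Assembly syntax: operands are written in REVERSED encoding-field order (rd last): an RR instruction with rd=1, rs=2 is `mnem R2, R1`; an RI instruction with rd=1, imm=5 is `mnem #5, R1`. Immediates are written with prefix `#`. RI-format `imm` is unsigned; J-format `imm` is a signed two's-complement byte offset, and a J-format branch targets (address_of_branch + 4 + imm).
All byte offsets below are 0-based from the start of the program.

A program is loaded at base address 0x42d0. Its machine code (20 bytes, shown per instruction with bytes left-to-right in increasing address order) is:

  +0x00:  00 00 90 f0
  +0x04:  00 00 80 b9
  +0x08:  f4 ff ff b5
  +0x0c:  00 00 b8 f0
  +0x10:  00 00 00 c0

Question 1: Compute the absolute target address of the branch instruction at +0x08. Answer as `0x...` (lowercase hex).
0x42d0

off 0x08: read f4 ff ff b5 as little → 0xb5fffff4
  op=0xb5fffff4>>25=0x5a ⇒ bnz (J)
  imm: (w>>0)&0x1ffffff=0x1fffff4 (s25→-12) → #-12
  target = base 0x42d0 + off 0x08 + 4 + imm -12 = 0x42d0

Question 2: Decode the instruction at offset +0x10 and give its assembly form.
+0x10: 00 00 00 c0 ⇒ word 0xc0000000 (little)
  op=0xc0000000>>25=0x60 ⇒ dec (R)
  rd@[24:22]=0x0 ⇒ R0

dec R0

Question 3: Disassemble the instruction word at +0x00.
@+00  little-endian(00 00 90 f0) = 0xf0900000
  top 7b → 0x78 → cmp [RR]
  rd: (w>>22)&0x7=0x2 → R2
  rs: (w>>19)&0x7=0x2 → R2

cmp R2, R2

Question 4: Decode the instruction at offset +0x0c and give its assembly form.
off 0x0c: read 00 00 b8 f0 as little → 0xf0b80000
  op=0xf0b80000>>25=0x78 ⇒ cmp (RR)
  [24:22] rd=2 = R2
  [21:19] rs=7 = R7

cmp R7, R2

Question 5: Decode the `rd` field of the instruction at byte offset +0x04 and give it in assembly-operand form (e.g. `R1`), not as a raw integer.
[04] 00 00 80 b9 → 0xb9800000
  op=0xb9800000>>25=0x5c ⇒ cpl (R)
  [24:22] rd=6 = R6

R6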